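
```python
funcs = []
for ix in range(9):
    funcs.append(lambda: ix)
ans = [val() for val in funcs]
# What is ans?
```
[8, 8, 8, 8, 8, 8, 8, 8, 8]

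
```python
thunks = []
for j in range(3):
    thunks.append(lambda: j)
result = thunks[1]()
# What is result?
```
2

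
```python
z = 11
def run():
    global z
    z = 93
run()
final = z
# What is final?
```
93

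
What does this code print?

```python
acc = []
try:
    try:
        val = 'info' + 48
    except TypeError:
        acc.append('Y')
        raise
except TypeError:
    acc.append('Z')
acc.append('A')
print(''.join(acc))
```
YZA

raise without argument re-raises current exception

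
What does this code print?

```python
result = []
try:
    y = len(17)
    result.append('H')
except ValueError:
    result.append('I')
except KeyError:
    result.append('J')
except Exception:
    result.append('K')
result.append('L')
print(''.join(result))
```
KL

TypeError not specifically caught, falls to Exception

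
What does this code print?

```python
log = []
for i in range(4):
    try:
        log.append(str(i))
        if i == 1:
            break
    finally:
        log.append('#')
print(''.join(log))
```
0#1#

finally runs even when breaking out of loop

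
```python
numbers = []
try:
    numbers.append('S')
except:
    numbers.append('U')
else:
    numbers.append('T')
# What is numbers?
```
['S', 'T']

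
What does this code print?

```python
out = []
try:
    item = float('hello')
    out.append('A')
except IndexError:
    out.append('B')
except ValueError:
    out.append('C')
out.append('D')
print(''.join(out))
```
CD

ValueError is caught by its specific handler, not IndexError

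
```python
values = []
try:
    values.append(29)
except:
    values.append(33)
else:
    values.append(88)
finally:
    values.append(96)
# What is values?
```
[29, 88, 96]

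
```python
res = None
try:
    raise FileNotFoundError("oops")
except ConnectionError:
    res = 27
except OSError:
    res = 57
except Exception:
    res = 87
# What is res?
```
57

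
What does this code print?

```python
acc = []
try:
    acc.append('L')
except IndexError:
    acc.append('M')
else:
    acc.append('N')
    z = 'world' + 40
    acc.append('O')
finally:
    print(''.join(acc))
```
LN

Try succeeds, else appends 'N', TypeError in else is uncaught, finally prints before exception propagates ('O' never appended)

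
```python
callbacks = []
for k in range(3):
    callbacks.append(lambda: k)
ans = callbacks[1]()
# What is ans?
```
2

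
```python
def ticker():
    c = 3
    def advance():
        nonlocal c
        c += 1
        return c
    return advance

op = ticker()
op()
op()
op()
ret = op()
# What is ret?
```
7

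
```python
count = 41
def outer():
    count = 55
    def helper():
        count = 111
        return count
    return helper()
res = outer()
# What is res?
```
111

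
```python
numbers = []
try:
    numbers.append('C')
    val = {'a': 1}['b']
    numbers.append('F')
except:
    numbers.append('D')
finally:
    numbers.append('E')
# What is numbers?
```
['C', 'D', 'E']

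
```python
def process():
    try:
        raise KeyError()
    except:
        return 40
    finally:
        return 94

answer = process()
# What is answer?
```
94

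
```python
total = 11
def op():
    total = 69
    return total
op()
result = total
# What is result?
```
11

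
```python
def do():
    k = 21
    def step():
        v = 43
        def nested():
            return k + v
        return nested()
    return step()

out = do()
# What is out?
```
64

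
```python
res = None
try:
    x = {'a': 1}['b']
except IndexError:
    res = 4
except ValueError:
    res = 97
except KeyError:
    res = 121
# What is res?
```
121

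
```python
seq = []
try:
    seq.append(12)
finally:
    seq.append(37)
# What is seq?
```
[12, 37]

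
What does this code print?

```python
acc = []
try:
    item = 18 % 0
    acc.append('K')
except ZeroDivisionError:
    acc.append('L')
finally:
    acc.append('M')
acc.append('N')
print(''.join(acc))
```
LMN

finally always runs, even after exception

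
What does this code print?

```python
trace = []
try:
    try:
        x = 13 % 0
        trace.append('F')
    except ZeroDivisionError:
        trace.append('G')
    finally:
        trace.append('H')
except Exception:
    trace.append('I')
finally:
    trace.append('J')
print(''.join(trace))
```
GHJ

Both finally blocks run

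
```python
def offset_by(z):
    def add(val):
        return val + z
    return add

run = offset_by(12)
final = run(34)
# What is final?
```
46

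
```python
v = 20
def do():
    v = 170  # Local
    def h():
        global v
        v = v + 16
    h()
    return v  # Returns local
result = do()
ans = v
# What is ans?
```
36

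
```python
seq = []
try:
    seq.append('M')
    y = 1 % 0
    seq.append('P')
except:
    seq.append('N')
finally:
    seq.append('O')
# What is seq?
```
['M', 'N', 'O']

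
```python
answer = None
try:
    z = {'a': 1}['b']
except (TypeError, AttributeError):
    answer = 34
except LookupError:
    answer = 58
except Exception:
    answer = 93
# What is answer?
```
58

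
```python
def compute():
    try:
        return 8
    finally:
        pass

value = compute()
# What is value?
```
8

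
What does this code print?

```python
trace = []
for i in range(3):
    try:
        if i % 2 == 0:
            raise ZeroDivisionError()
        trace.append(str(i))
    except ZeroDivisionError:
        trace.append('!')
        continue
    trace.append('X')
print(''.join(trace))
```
!1X!

continue in except skips rest of loop body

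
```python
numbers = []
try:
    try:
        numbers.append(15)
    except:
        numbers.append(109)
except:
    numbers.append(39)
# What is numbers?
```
[15]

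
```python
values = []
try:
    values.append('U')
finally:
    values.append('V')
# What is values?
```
['U', 'V']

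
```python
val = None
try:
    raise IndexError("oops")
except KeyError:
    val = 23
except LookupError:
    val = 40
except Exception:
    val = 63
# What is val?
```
40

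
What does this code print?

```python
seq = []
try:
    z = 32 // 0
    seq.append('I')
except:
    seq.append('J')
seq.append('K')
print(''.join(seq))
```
JK

Exception raised in try, caught by bare except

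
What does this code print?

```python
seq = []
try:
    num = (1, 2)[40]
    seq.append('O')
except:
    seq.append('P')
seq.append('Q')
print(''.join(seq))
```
PQ

Exception raised in try, caught by bare except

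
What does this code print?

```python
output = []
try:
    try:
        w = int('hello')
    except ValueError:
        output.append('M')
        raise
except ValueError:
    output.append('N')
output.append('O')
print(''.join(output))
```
MNO

raise without argument re-raises current exception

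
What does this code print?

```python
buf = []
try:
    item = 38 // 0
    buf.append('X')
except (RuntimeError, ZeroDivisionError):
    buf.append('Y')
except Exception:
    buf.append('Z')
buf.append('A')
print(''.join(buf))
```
YA

ZeroDivisionError matches tuple containing it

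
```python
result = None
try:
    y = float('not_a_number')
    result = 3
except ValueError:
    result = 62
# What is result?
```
62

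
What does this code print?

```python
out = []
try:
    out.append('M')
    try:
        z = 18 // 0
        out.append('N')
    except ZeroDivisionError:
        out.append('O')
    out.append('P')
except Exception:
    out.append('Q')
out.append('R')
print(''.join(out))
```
MOPR

Inner exception caught by inner handler, outer continues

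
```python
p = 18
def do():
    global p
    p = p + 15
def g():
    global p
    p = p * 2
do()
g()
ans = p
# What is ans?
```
66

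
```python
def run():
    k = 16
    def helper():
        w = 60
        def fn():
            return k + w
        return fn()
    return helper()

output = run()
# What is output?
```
76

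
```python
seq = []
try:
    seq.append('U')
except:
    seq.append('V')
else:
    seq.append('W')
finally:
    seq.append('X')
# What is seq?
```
['U', 'W', 'X']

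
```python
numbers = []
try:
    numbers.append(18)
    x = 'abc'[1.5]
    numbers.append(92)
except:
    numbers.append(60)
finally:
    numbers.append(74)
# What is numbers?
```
[18, 60, 74]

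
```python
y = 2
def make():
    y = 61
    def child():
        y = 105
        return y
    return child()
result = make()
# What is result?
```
105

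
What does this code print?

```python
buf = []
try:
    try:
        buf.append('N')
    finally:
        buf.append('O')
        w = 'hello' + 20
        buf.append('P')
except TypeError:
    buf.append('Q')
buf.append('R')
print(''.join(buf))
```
NOQR

Exception in inner finally caught by outer except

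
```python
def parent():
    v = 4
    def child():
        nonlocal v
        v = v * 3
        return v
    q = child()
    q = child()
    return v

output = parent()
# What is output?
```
36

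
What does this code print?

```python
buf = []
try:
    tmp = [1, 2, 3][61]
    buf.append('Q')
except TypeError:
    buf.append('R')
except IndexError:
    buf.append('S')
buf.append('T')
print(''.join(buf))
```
ST

IndexError is caught by its specific handler, not TypeError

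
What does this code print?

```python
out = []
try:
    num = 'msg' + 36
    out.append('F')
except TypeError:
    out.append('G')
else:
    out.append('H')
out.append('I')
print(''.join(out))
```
GI

else block skipped when exception is caught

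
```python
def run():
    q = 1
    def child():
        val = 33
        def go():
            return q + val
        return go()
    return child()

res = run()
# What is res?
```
34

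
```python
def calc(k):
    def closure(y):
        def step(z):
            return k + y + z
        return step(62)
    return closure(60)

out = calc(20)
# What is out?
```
142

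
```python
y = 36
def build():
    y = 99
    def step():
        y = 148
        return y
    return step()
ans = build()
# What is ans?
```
148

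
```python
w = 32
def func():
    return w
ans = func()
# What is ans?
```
32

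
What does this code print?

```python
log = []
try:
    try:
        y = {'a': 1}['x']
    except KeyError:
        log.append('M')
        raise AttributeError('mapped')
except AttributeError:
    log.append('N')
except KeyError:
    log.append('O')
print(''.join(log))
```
MN

New AttributeError raised, caught by outer AttributeError handler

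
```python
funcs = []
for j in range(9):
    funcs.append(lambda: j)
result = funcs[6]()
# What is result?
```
8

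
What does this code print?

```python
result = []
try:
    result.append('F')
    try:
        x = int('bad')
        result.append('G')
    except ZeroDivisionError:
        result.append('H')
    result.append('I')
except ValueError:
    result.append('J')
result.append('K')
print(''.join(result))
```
FJK

Inner handler doesn't match, propagates to outer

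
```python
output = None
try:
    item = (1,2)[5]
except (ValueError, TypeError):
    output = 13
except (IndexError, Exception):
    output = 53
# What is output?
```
53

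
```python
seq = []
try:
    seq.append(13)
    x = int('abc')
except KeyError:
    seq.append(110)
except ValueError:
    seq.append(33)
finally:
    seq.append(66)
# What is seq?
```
[13, 33, 66]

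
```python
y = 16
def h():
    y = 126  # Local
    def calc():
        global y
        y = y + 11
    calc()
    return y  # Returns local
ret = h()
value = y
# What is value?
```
27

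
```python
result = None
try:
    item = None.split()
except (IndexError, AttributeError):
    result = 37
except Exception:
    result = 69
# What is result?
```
37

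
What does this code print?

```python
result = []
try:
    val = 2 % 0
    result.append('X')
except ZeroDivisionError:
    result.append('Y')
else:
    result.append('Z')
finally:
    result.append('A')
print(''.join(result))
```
YA

Exception: except runs, else skipped, finally runs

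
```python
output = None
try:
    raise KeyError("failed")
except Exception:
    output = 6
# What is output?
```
6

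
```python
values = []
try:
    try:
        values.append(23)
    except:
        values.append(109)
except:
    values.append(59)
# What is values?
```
[23]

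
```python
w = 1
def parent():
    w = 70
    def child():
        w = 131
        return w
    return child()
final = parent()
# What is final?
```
131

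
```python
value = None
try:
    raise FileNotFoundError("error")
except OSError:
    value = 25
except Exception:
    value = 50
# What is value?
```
25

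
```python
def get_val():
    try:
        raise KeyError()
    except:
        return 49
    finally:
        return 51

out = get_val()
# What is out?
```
51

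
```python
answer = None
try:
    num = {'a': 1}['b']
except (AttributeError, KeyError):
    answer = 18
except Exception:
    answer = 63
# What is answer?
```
18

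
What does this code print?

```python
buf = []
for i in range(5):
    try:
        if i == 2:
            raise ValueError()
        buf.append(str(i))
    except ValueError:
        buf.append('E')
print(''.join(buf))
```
01E34

Exception on i=2 caught, loop continues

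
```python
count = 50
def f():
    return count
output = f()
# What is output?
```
50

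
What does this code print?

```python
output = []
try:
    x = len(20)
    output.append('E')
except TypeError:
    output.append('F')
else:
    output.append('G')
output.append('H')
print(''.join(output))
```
FH

else block skipped when exception is caught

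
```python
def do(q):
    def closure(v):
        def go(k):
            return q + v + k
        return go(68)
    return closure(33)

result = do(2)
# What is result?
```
103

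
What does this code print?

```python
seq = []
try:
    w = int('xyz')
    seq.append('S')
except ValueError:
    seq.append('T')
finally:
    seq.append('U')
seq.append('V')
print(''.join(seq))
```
TUV

finally always runs, even after exception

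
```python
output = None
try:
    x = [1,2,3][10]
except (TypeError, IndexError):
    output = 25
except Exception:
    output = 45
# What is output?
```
25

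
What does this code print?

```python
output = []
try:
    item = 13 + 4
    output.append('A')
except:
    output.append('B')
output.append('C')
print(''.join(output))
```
AC

No exception, try block completes normally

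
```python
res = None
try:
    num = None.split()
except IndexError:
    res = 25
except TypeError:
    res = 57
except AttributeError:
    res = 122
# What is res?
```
122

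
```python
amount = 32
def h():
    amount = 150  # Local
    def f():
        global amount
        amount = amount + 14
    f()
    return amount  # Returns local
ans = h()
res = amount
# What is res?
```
46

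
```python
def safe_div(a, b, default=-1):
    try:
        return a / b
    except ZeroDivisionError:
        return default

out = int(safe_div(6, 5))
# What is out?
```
1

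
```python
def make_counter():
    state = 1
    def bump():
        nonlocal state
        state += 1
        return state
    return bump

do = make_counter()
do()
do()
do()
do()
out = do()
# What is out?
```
6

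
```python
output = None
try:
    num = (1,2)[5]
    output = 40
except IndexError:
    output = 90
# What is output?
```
90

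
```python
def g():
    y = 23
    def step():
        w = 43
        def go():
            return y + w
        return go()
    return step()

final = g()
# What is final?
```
66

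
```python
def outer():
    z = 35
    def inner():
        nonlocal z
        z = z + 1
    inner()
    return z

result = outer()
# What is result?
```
36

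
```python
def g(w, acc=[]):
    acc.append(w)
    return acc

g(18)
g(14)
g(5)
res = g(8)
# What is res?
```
[18, 14, 5, 8]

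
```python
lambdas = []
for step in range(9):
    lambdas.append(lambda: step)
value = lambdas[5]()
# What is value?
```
8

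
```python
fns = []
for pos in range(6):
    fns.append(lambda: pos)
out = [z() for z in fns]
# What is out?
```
[5, 5, 5, 5, 5, 5]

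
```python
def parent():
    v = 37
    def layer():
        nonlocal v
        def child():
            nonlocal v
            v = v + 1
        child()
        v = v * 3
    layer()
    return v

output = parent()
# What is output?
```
114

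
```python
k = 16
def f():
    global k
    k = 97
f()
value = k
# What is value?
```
97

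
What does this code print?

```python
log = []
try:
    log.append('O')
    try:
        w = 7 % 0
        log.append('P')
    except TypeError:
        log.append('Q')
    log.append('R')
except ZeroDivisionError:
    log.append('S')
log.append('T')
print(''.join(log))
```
OST

Inner handler doesn't match, propagates to outer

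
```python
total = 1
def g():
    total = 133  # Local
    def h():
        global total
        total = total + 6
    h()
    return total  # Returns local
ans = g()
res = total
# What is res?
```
7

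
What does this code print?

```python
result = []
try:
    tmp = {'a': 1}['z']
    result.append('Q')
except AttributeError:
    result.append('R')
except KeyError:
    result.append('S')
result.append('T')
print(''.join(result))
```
ST

KeyError is caught by its specific handler, not AttributeError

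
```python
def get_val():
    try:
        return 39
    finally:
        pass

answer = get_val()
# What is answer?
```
39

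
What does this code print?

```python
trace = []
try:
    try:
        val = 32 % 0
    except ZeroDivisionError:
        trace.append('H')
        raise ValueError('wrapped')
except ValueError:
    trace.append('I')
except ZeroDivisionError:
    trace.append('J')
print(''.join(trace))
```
HI

New ValueError raised, caught by outer ValueError handler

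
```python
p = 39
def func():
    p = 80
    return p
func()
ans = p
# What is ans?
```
39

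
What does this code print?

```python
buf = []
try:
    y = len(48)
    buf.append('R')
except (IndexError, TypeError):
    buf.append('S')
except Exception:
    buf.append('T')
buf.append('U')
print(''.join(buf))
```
SU

TypeError matches tuple containing it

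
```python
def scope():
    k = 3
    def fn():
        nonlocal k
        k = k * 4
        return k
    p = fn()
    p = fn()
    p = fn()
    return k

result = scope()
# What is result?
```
192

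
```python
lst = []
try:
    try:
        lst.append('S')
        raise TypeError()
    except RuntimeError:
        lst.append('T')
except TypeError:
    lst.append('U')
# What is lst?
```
['S', 'U']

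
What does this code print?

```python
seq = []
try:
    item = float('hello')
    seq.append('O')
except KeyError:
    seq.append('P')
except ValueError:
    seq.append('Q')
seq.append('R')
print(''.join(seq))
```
QR

ValueError is caught by its specific handler, not KeyError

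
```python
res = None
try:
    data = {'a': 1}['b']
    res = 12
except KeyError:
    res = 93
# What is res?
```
93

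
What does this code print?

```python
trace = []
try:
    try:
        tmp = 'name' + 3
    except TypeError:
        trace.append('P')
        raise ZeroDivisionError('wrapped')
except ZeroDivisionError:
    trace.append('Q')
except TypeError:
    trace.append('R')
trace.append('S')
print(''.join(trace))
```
PQS

ZeroDivisionError raised and caught, original TypeError not re-raised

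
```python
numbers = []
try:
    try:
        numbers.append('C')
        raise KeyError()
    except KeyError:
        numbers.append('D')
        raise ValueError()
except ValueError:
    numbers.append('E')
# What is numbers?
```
['C', 'D', 'E']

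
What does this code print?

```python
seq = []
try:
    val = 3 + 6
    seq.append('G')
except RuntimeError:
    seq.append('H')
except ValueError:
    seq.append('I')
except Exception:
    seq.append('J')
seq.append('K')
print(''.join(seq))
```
GK

No exception, try block completes normally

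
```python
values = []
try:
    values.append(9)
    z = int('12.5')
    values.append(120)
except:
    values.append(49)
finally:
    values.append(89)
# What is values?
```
[9, 49, 89]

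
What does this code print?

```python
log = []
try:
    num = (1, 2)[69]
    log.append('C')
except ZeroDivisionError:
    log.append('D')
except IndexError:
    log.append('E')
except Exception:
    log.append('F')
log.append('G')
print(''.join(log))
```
EG

IndexError matches before generic Exception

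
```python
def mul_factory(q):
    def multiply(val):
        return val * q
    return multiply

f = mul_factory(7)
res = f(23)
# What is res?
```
161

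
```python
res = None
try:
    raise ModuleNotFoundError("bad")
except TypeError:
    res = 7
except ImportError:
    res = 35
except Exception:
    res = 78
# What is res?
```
35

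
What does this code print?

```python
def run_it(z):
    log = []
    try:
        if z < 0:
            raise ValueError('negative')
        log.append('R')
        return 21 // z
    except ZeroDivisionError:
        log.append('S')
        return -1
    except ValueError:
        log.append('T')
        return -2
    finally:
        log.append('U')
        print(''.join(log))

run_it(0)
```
RSU

z=0 causes ZeroDivisionError, caught, finally prints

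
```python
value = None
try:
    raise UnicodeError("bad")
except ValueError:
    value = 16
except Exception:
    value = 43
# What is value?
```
16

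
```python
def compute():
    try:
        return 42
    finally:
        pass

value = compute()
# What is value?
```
42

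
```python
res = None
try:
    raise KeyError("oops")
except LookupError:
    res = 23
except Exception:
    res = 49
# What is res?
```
23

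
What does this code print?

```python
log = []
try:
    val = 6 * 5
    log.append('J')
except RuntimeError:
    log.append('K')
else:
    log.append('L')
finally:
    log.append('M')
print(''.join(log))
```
JLM

else runs before finally when no exception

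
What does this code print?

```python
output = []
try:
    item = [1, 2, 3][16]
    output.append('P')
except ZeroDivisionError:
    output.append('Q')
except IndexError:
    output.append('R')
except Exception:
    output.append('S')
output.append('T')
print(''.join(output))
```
RT

IndexError matches before generic Exception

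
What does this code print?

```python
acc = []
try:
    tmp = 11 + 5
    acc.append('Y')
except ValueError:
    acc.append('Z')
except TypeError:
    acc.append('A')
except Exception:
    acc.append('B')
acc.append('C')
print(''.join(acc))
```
YC

No exception, try block completes normally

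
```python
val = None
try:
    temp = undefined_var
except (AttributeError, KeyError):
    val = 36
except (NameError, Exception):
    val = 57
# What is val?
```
57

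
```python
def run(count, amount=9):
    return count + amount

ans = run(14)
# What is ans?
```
23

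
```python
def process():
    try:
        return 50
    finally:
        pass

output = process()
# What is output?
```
50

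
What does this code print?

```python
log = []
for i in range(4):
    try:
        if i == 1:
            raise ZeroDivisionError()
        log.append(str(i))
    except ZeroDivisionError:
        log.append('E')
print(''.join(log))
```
0E23

Exception on i=1 caught, loop continues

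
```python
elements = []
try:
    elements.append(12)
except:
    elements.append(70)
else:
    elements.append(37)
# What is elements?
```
[12, 37]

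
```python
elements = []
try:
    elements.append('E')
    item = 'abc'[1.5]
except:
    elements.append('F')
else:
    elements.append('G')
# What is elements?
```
['E', 'F']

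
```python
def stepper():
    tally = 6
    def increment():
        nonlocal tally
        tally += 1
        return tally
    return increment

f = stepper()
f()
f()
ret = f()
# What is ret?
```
9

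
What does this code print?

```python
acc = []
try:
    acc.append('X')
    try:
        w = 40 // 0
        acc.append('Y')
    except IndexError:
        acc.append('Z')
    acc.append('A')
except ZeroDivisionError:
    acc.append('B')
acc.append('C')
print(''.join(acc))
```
XBC

Inner handler doesn't match, propagates to outer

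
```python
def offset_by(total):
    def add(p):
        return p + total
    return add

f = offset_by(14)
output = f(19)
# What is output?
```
33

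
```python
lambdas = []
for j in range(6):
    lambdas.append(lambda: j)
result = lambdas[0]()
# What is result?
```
5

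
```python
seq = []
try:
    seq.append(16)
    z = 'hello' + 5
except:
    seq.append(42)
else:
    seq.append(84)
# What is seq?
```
[16, 42]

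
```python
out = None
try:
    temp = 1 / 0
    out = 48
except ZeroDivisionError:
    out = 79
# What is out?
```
79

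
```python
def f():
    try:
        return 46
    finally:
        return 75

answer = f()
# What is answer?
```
75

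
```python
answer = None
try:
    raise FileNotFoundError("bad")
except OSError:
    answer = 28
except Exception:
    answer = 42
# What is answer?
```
28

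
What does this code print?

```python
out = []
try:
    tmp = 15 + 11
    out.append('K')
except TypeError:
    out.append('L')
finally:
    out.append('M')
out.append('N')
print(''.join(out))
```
KMN

finally runs after normal execution too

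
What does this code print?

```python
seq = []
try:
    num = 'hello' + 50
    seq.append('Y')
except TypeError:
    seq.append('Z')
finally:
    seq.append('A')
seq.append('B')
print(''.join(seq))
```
ZAB

finally always runs, even after exception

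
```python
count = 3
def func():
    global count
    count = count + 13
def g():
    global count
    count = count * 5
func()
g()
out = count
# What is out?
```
80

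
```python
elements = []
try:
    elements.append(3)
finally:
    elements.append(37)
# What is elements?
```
[3, 37]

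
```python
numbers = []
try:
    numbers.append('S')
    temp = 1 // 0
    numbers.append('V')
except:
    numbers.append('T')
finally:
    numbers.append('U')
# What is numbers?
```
['S', 'T', 'U']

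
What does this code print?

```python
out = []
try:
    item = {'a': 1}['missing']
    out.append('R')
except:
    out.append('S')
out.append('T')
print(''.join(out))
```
ST

Exception raised in try, caught by bare except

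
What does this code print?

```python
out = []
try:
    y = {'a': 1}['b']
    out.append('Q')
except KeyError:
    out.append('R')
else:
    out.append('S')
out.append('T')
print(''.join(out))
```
RT

else block skipped when exception is caught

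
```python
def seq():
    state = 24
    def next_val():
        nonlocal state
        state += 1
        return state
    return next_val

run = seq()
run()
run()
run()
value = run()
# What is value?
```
28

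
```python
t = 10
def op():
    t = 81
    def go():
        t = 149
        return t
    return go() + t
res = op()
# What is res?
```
230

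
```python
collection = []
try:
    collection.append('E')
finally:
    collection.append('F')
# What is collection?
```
['E', 'F']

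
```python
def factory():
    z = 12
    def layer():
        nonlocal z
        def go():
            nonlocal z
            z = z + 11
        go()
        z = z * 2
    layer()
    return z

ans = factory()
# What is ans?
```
46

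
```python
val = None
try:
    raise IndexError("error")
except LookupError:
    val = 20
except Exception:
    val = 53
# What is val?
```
20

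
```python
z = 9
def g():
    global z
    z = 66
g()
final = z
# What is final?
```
66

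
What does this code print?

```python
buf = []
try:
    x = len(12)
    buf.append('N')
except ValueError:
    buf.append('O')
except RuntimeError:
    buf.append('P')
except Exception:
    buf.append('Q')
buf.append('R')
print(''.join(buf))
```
QR

TypeError not specifically caught, falls to Exception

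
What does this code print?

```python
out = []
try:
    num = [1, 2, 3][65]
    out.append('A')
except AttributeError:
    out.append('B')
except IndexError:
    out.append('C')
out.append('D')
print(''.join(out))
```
CD

IndexError is caught by its specific handler, not AttributeError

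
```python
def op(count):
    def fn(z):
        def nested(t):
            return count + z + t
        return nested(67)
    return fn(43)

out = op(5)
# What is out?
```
115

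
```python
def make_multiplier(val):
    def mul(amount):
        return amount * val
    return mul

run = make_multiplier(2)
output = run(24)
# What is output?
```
48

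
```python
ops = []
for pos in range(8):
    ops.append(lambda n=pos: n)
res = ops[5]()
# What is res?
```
5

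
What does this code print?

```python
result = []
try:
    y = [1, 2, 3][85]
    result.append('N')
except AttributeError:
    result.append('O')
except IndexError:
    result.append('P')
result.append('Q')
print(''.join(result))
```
PQ

IndexError is caught by its specific handler, not AttributeError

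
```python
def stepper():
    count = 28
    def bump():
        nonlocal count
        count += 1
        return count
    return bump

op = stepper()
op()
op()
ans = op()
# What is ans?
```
31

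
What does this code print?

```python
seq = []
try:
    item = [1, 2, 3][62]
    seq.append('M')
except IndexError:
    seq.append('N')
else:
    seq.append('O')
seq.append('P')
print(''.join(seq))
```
NP

else block skipped when exception is caught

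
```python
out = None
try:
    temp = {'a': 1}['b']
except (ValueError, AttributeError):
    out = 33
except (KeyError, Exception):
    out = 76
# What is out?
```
76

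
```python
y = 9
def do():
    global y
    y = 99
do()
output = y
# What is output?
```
99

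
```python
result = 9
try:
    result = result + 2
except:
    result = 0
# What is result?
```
11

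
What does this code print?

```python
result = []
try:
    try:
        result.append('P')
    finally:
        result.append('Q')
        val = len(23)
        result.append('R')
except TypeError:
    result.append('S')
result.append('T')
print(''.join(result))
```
PQST

Exception in inner finally caught by outer except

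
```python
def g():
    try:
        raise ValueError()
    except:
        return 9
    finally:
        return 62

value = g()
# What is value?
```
62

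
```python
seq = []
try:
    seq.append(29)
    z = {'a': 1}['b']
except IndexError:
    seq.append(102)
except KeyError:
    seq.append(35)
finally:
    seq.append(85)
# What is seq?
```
[29, 35, 85]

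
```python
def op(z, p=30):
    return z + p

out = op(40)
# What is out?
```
70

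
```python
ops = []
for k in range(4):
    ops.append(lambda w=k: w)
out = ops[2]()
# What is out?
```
2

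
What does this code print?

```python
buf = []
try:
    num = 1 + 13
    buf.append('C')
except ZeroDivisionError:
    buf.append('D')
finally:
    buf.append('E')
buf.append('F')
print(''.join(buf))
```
CEF

finally runs after normal execution too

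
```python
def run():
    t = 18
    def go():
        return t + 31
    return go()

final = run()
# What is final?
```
49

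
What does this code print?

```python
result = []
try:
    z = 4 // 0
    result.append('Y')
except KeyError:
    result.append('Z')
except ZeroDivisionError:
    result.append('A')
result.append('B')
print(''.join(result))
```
AB

ZeroDivisionError is caught by its specific handler, not KeyError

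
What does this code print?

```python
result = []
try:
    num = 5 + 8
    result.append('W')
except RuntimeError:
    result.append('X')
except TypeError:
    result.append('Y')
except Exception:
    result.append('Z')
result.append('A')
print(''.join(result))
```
WA

No exception, try block completes normally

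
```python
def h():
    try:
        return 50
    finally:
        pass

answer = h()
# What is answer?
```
50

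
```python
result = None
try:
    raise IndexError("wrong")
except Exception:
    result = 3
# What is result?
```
3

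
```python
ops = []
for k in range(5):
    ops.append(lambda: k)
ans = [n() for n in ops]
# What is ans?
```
[4, 4, 4, 4, 4]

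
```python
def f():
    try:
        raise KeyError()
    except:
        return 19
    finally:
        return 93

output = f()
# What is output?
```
93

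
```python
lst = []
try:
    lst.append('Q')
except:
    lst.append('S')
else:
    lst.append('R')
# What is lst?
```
['Q', 'R']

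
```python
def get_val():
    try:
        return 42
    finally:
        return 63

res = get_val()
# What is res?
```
63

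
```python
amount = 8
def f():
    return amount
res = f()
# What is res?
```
8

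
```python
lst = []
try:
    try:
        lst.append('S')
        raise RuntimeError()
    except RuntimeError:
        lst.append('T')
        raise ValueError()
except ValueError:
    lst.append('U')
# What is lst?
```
['S', 'T', 'U']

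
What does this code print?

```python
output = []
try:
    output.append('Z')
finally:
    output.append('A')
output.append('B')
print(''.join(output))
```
ZAB

try/finally without except, no exception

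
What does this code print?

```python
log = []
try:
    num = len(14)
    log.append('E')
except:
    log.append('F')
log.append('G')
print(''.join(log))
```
FG

Exception raised in try, caught by bare except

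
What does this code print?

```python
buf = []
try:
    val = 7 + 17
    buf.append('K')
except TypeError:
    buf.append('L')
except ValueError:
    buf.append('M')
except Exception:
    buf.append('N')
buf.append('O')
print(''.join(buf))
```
KO

No exception, try block completes normally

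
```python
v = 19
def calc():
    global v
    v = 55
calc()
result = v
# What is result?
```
55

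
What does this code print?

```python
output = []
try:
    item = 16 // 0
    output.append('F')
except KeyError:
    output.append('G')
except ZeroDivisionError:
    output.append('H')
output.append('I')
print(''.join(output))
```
HI

ZeroDivisionError is caught by its specific handler, not KeyError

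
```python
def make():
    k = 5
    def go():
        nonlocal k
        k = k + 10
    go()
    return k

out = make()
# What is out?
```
15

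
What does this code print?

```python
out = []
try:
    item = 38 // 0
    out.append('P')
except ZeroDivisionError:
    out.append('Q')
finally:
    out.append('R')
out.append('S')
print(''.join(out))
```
QRS

finally always runs, even after exception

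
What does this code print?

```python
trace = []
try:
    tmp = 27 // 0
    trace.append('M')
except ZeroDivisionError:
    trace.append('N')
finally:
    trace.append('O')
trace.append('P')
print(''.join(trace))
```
NOP

finally always runs, even after exception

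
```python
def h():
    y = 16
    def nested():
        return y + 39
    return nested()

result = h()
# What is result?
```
55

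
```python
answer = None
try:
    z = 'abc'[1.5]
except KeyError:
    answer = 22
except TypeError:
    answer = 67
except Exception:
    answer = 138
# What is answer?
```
67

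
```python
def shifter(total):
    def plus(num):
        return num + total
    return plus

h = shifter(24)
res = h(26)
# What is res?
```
50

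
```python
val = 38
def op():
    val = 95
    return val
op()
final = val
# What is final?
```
38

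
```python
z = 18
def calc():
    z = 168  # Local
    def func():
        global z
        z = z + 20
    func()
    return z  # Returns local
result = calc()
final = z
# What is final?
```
38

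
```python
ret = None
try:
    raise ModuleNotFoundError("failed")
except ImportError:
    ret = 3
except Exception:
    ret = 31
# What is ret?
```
3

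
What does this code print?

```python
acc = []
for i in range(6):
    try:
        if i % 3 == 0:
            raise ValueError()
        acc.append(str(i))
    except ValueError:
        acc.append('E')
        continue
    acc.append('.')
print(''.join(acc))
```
E1.2.E4.5.

continue in except skips rest of loop body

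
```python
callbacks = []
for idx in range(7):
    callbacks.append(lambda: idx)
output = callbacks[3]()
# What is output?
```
6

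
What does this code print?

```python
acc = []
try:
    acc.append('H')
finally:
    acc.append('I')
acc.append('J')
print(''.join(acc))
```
HIJ

try/finally without except, no exception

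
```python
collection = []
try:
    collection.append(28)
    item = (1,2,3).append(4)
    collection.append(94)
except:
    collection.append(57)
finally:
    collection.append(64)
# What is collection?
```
[28, 57, 64]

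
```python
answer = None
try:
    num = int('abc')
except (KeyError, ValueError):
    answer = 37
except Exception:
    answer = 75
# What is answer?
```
37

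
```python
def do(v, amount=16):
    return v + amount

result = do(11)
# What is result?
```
27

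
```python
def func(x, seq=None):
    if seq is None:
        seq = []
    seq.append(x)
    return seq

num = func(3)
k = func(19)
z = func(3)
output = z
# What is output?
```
[3]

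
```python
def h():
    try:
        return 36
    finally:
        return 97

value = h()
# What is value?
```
97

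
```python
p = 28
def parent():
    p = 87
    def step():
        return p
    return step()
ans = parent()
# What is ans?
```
87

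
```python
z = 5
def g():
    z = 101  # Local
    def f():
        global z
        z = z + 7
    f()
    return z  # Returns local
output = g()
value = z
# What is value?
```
12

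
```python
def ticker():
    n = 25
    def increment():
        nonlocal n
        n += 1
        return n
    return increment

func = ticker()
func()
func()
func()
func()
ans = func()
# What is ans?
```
30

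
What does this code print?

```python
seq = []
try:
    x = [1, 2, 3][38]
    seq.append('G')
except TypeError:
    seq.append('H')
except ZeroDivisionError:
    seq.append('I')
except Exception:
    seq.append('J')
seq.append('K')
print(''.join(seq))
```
JK

IndexError not specifically caught, falls to Exception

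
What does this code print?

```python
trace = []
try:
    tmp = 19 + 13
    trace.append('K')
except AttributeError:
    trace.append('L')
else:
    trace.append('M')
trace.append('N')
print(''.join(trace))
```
KMN

else block runs when no exception occurs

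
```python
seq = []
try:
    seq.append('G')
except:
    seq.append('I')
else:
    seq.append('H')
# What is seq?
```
['G', 'H']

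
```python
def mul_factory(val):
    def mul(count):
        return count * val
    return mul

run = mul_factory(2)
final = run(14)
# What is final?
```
28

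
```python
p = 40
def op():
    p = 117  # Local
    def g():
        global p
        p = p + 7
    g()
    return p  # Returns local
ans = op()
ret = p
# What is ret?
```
47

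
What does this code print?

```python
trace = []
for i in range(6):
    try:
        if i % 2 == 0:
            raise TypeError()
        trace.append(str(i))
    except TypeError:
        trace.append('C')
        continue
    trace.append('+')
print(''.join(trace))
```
C1+C3+C5+

continue in except skips rest of loop body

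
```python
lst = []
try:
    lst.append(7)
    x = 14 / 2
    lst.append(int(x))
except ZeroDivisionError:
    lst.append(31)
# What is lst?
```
[7, 7]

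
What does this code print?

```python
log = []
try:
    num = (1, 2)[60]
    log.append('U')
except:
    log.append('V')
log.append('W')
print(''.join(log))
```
VW

Exception raised in try, caught by bare except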